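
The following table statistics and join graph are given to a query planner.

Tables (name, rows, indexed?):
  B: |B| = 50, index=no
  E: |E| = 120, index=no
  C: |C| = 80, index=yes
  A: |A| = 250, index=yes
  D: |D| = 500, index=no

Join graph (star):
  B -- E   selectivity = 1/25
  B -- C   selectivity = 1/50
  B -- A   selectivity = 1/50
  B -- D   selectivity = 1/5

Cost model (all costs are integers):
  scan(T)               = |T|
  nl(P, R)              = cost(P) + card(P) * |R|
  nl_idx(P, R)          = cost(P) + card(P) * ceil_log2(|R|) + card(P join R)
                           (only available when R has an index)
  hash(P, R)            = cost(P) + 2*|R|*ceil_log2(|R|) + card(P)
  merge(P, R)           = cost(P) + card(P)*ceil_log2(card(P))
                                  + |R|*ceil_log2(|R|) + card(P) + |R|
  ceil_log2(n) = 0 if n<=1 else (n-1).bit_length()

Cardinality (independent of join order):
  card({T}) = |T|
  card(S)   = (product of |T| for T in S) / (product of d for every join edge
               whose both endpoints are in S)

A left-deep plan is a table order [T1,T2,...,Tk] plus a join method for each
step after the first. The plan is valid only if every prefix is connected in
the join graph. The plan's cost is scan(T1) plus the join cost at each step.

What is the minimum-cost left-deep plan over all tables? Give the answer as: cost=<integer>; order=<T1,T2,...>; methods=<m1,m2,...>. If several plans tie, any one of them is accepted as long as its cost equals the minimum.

cost=14520; order=B,C,A,E,D; methods=nl_idx,nl_idx,hash,hash

Selinger DP (subsets sized 1..n):
  {B}: scan cost=50, card=50
  {E}: scan cost=120, card=120
  {C}: scan cost=80, card=80
  {A}: scan cost=250, card=250
  {D}: scan cost=500, card=500
  {BE}: card=240; try (B,hash)→840, (E,merge)→1360, (B,merge)→1430, (E,hash)→1780, (E,nl)→6050, (B,nl)→6120; best=840 via (B,hash)
  {BC}: card=80; try (C,nl_idx)→480, (B,hash)→760, (C,merge)→1040, (B,merge)→1070, (C,hash)→1220, (C,nl)→4050 …(+1); best=480 via (C,nl_idx)
  {AB}: card=250; try (A,nl_idx)→700, (B,hash)→1100, (A,merge)→2650, (B,merge)→2850, (A,hash)→4100, (A,nl)→12550 …(+1); best=700 via (A,nl_idx)
  {BD}: card=5000; try (B,hash)→1600, (D,merge)→5400, (B,merge)→5850, (D,hash)→9100, (D,nl)→25050, (B,nl)→25500; best=1600 via (B,hash)
  {BCE}: card=384; try (E,merge)→2080, (C,hash)→2200, (E,hash)→2240, (C,nl_idx)→2904, (C,merge)→3640, (E,nl)→10080 …(+1); best=2080 via (E,merge)
  {ABE}: card=1200; try (E,hash)→2630, (E,merge)→3910, (A,nl_idx)→3960, (A,hash)→5080, (A,merge)→5250, (E,nl)→30700 …(+1); best=2630 via (E,hash)
  {BDE}: card=24000; try (D,merge)→8000, (E,hash)→8280, (D,hash)→10080, (E,merge)→72560, (D,nl)→120840, (E,nl)→601600; best=8000 via (D,merge)
  {ABC}: card=400; try (A,nl_idx)→1520, (C,hash)→2070, (C,nl_idx)→2850, (A,merge)→3370, (C,merge)→3590, (A,hash)→4560 …(+2); best=1520 via (A,nl_idx)
  {BCD}: card=8000; try (D,merge)→6120, (C,hash)→7720, (D,hash)→9560, (D,nl)→40480, (C,nl_idx)→44600, (C,merge)→72240 …(+1); best=6120 via (D,merge)
  {ABD}: card=25000; try (D,merge)→7950, (D,hash)→9950, (A,hash)→10600, (A,nl_idx)→66600, (A,merge)→73850, (D,nl)→125700 …(+1); best=7950 via (D,merge)
  {ABCE}: card=1920; try (E,hash)→3600, (C,hash)→4950, (A,hash)→6464, (E,merge)→6480, (A,nl_idx)→7072, (A,merge)→8170 …(+5); best=3600 via (E,hash)
  {BCDE}: card=38400; try (D,merge)→10920, (D,hash)→11464, (E,hash)→15800, (C,hash)→33120, (E,merge)→119080, (D,nl)→194080 …(+4); best=10920 via (D,merge)
  {ABDE}: card=120000; try (D,hash)→12830, (D,merge)→22030, (E,hash)→34630, (A,hash)→36000, (A,nl_idx)→320000, (A,merge)→394250 …(+4); best=12830 via (D,hash)
  {ABCD}: card=40000; try (D,merge)→10520, (D,hash)→10920, (A,hash)→18120, (C,hash)→34070, (A,nl_idx)→110120, (A,merge)→120370 …(+5); best=10520 via (D,merge)
  {ABCDE}: card=192000; try (D,hash)→14520, (D,merge)→31640, (E,hash)→52200, (A,hash)→53320, (C,hash)→133950, (A,nl_idx)→510120 …(+8); best=14520 via (D,hash)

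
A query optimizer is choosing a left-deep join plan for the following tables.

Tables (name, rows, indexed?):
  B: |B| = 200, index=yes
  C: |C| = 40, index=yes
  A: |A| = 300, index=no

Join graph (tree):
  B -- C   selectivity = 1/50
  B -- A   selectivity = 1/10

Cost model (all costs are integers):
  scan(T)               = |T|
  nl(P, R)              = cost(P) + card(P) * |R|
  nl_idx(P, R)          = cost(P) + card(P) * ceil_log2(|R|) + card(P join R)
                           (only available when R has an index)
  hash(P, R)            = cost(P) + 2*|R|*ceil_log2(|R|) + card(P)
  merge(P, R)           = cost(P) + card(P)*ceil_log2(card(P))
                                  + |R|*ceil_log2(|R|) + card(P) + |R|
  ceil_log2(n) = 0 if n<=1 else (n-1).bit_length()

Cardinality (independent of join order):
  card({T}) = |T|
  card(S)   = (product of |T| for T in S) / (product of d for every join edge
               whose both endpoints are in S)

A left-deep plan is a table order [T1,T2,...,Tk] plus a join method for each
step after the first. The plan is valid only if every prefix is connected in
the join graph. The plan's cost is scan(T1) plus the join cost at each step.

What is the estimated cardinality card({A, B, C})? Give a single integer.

4800

Tables in S: A(300), B(200), C(40)
Edges inside S: B-C(d=50), B-A(d=10)
numerator = 300 * 200 * 40 = 2400000
denominator = 50 * 10 = 500
card(S) = 2400000 / 500 = 4800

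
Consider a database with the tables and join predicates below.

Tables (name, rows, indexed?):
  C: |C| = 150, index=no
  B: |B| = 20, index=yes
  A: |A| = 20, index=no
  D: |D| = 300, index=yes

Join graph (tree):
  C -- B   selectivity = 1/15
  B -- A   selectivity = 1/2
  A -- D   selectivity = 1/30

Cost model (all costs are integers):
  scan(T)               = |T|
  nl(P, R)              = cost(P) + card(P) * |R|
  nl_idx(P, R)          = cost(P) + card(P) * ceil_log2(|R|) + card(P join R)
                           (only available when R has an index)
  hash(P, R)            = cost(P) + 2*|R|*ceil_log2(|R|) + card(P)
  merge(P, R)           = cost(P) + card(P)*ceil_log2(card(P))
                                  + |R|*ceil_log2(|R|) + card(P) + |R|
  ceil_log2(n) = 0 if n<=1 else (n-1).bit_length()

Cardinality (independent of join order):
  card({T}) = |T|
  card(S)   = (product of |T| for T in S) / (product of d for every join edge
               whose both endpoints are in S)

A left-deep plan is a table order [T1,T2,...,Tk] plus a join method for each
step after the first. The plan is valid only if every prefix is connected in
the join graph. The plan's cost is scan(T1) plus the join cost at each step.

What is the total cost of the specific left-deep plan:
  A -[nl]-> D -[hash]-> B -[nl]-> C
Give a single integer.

306420

step 1: scan A: cost=20, card=20
step 2: join D via nl
    card(P join D) = 20*300/(30) = 200
    cost = 20 + 20*300 = 6020
step 3: join B via hash
    card(P join B) = 200*20/(2) = 2000
    cost = 6020 + 2*20*5 + 200 = 6420
step 4: join C via nl
    card(P join C) = 2000*150/(15) = 20000
    cost = 6420 + 2000*150 = 306420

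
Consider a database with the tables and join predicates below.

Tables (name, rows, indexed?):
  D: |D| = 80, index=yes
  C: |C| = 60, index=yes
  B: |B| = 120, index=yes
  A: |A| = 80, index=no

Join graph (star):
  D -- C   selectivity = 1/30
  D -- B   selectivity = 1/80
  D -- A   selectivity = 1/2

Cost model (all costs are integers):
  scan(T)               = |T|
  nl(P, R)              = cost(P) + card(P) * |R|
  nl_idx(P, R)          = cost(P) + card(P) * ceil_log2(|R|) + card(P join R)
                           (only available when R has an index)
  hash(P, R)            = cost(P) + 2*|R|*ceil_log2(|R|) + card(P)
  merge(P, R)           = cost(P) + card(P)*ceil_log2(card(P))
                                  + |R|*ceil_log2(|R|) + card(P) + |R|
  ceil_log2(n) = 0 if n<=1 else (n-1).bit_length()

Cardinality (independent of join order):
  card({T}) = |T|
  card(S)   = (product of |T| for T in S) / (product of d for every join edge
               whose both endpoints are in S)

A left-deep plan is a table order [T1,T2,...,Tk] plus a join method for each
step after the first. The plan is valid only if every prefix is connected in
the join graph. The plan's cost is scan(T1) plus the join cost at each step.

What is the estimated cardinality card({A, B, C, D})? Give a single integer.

9600

Tables in S: A(80), B(120), C(60), D(80)
Edges inside S: D-C(d=30), D-B(d=80), D-A(d=2)
numerator = 80 * 120 * 60 * 80 = 46080000
denominator = 30 * 80 * 2 = 4800
card(S) = 46080000 / 4800 = 9600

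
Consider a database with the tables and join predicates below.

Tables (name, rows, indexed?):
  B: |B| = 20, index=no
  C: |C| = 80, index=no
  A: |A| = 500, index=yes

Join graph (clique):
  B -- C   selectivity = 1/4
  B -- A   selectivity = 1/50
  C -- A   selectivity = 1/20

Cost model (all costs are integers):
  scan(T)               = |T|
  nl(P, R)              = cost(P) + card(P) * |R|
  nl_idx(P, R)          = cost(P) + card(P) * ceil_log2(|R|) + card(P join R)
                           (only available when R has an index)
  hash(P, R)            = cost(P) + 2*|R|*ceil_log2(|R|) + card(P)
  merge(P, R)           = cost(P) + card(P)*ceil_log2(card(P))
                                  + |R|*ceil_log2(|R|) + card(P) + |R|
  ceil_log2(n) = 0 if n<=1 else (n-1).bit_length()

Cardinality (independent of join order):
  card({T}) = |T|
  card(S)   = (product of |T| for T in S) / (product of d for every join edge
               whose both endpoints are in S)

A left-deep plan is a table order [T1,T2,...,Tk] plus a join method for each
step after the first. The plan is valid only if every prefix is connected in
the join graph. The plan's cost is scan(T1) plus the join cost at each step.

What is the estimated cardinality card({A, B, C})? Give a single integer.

200

Tables in S: A(500), B(20), C(80)
Edges inside S: B-C(d=4), B-A(d=50), C-A(d=20)
numerator = 500 * 20 * 80 = 800000
denominator = 4 * 50 * 20 = 4000
card(S) = 800000 / 4000 = 200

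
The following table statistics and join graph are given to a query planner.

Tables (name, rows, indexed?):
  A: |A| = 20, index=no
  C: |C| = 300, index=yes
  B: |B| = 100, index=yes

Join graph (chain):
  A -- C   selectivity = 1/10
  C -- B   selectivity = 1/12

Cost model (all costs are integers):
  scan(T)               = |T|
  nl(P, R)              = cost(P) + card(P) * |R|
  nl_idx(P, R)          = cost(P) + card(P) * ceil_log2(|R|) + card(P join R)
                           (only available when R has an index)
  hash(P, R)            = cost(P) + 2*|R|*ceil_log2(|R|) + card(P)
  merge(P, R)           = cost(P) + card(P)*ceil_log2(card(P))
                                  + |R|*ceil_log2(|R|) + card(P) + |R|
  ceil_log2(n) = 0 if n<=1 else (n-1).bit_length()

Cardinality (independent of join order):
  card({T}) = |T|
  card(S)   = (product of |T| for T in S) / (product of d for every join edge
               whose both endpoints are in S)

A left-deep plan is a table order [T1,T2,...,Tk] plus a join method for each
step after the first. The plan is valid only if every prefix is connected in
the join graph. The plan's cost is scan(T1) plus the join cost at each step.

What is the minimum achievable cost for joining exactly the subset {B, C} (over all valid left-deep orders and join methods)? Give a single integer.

Selinger DP over subsets of {B,C}:
  {C}: scan cost=300, card=300
  {B}: scan cost=100, card=100
  {BC}: card=2500; try (B,hash)→2000, (C,nl_idx)→3500, (C,merge)→3900, (B,merge)→4100, (B,nl_idx)→4900, (C,hash)→5600 …(+2); best=2000 via (B,hash)

2000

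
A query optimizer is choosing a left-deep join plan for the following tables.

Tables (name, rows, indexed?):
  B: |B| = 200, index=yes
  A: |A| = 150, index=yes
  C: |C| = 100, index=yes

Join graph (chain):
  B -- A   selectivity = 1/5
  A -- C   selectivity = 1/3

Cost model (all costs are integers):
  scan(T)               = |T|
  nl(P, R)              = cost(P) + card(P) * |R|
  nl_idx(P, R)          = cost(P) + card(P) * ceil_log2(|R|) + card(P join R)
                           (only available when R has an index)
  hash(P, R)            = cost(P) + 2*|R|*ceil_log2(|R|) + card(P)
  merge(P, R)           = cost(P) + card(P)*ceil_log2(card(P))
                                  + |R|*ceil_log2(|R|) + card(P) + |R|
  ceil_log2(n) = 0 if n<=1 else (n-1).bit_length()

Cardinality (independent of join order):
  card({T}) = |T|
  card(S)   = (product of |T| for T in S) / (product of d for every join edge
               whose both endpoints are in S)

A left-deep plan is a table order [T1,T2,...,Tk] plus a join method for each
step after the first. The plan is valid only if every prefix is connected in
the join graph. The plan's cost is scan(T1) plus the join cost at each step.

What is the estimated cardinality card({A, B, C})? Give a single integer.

200000

Tables in S: A(150), B(200), C(100)
Edges inside S: B-A(d=5), A-C(d=3)
numerator = 150 * 200 * 100 = 3000000
denominator = 5 * 3 = 15
card(S) = 3000000 / 15 = 200000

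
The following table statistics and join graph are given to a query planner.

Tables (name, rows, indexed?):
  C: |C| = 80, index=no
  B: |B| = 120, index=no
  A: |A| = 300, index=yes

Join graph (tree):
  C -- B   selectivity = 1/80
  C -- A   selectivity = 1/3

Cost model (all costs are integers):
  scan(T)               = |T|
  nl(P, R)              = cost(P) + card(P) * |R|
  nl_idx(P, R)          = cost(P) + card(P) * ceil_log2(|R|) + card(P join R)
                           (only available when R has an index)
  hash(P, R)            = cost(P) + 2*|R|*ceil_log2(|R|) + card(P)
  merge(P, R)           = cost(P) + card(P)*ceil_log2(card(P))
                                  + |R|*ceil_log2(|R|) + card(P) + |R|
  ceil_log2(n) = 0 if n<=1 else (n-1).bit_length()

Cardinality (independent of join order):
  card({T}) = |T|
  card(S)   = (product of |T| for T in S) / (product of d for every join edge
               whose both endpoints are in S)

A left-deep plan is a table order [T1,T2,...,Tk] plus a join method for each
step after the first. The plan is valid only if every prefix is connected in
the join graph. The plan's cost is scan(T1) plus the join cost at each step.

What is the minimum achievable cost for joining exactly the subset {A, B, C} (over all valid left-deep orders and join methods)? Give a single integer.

5320

Selinger DP over subsets of {A,B,C}:
  {C}: scan cost=80, card=80
  {B}: scan cost=120, card=120
  {A}: scan cost=300, card=300
  {BC}: card=120; try (C,hash)→1360, (B,merge)→1680, (C,merge)→1720, (B,hash)→1840, (B,nl)→9680, (C,nl)→9720; best=1360 via (C,hash)
  {AC}: card=8000; try (C,hash)→1720, (A,merge)→3720, (C,merge)→3940, (A,hash)→5560, (A,nl_idx)→8800, (A,nl)→24080 …(+1); best=1720 via (C,hash)
  {ABC}: card=12000; try (A,merge)→5320, (A,hash)→6880, (B,hash)→11400, (A,nl_idx)→14440, (A,nl)→37360, (B,merge)→114680 …(+1); best=5320 via (A,merge)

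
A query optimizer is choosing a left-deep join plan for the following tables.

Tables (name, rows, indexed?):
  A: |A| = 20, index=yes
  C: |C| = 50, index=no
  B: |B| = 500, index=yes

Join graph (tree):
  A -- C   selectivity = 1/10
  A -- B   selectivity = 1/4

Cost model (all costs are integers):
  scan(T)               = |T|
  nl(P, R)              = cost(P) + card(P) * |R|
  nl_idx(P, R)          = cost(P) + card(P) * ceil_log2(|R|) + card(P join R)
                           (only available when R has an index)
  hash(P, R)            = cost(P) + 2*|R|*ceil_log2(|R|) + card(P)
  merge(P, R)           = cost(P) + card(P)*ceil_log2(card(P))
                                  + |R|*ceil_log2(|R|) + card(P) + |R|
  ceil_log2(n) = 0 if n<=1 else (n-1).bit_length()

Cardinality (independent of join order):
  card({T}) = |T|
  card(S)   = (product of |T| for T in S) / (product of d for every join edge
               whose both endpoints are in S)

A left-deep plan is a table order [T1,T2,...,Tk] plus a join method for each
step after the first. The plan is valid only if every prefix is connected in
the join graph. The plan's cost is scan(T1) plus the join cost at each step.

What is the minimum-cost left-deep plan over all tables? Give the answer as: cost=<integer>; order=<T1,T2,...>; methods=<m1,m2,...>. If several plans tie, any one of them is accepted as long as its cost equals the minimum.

cost=4300; order=B,A,C; methods=hash,hash

Selinger DP (subsets sized 1..n):
  {A}: scan cost=20, card=20
  {C}: scan cost=50, card=50
  {B}: scan cost=500, card=500
  {AC}: card=100; try (A,hash)→300, (A,nl_idx)→400, (C,merge)→490, (A,merge)→520, (C,hash)→640, (C,nl)→1020 …(+1); best=300 via (A,hash)
  {AB}: card=2500; try (A,hash)→1200, (B,nl_idx)→2700, (B,merge)→5140, (A,nl_idx)→5500, (A,merge)→5620, (B,hash)→9040 …(+2); best=1200 via (A,hash)
  {ABC}: card=12500; try (C,hash)→4300, (B,merge)→6100, (B,hash)→9400, (B,nl_idx)→13700, (C,merge)→34050, (B,nl)→50300 …(+1); best=4300 via (C,hash)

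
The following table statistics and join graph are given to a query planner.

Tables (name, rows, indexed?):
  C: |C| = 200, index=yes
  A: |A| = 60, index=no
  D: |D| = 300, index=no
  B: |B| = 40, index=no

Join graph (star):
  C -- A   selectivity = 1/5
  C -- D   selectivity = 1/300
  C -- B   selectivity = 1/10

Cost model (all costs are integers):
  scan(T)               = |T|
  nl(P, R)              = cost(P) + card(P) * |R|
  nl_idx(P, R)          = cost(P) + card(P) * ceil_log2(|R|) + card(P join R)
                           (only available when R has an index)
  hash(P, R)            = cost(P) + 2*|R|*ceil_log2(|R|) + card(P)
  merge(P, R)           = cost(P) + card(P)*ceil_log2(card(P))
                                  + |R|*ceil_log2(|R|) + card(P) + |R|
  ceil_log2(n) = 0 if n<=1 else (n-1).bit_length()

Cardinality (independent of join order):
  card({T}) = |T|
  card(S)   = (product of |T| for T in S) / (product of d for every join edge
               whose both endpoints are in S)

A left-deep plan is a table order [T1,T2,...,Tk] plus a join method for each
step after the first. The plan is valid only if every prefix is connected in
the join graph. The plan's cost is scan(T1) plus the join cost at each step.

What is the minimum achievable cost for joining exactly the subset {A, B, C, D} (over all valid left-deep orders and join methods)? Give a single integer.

Selinger DP over subsets of {A,B,C,D}:
  {C}: scan cost=200, card=200
  {A}: scan cost=60, card=60
  {D}: scan cost=300, card=300
  {B}: scan cost=40, card=40
  {AC}: card=2400; try (A,hash)→1120, (C,merge)→2280, (A,merge)→2420, (C,nl_idx)→2940, (C,hash)→3320, (C,nl)→12060 …(+1); best=1120 via (A,hash)
  {CD}: card=200; try (C,nl_idx)→2900, (C,hash)→3800, (D,merge)→5000, (C,merge)→5100, (D,hash)→5800, (D,nl)→60200 …(+1); best=2900 via (C,nl_idx)
  {BC}: card=800; try (B,hash)→880, (C,nl_idx)→1160, (C,merge)→2120, (B,merge)→2280, (C,hash)→3280, (C,nl)→8040 …(+1); best=880 via (B,hash)
  {ACD}: card=2400; try (A,hash)→3820, (A,merge)→5120, (D,hash)→8920, (A,nl)→14900, (D,merge)→35320, (D,nl)→721120; best=3820 via (A,hash)
  {ABC}: card=9600; try (A,hash)→2400, (B,hash)→4000, (A,merge)→10100, (B,merge)→32600, (A,nl)→48880, (B,nl)→97120; best=2400 via (A,hash)
  {BCD}: card=800; try (B,hash)→3580, (B,merge)→4980, (D,hash)→7080, (B,nl)→10900, (D,merge)→12680, (D,nl)→240880; best=3580 via (B,hash)
  {ABCD}: card=9600; try (A,hash)→5100, (B,hash)→6700, (A,merge)→12800, (D,hash)→17400, (B,merge)→35300, (A,nl)→51580 …(+3); best=5100 via (A,hash)

5100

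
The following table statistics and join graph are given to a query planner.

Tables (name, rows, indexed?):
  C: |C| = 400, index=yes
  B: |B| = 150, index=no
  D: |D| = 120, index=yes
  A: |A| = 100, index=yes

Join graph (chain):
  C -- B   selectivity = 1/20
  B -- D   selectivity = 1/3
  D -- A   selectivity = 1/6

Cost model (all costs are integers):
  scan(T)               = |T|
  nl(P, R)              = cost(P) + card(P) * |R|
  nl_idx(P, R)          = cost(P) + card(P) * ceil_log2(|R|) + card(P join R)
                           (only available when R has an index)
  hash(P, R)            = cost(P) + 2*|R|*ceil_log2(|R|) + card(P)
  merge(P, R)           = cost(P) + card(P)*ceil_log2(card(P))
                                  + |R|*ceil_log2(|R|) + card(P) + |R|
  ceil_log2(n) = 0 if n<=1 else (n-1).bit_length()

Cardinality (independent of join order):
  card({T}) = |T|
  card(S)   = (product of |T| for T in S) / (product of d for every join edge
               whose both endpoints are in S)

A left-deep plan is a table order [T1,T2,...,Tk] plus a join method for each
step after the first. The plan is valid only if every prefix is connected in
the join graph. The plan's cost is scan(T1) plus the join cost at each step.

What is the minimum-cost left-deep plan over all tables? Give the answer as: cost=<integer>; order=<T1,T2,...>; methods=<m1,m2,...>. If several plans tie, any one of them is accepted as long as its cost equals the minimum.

cost=113240; order=D,A,B,C; methods=hash,hash,hash

Selinger DP (subsets sized 1..n):
  {C}: scan cost=400, card=400
  {B}: scan cost=150, card=150
  {D}: scan cost=120, card=120
  {A}: scan cost=100, card=100
  {BC}: card=3000; try (B,hash)→3200, (C,nl_idx)→4500, (C,merge)→5500, (B,merge)→5750, (C,hash)→7500, (C,nl)→60150 …(+1); best=3200 via (B,hash)
  {BD}: card=6000; try (D,hash)→1980, (B,merge)→2430, (D,merge)→2460, (B,hash)→2640, (D,nl_idx)→7200, (B,nl)→18120 …(+1); best=1980 via (D,hash)
  {AD}: card=2000; try (A,hash)→1640, (D,merge)→1860, (D,hash)→1880, (A,merge)→1880, (D,nl_idx)→2800, (A,nl_idx)→2960 …(+2); best=1640 via (A,hash)
  {BCD}: card=120000; try (D,hash)→7880, (C,hash)→15180, (D,merge)→43160, (C,merge)→89980, (D,nl_idx)→144200, (C,nl_idx)→175980 …(+2); best=7880 via (D,hash)
  {ABD}: card=100000; try (B,hash)→6040, (A,hash)→9380, (B,merge)→26990, (A,merge)→86780, (A,nl_idx)→143980, (B,nl)→301640 …(+1); best=6040 via (B,hash)
  {ABCD}: card=2000000; try (C,hash)→113240, (A,hash)→129280, (C,merge)→1810040, (A,merge)→2168680, (A,nl_idx)→2847880, (C,nl_idx)→2906040 …(+2); best=113240 via (C,hash)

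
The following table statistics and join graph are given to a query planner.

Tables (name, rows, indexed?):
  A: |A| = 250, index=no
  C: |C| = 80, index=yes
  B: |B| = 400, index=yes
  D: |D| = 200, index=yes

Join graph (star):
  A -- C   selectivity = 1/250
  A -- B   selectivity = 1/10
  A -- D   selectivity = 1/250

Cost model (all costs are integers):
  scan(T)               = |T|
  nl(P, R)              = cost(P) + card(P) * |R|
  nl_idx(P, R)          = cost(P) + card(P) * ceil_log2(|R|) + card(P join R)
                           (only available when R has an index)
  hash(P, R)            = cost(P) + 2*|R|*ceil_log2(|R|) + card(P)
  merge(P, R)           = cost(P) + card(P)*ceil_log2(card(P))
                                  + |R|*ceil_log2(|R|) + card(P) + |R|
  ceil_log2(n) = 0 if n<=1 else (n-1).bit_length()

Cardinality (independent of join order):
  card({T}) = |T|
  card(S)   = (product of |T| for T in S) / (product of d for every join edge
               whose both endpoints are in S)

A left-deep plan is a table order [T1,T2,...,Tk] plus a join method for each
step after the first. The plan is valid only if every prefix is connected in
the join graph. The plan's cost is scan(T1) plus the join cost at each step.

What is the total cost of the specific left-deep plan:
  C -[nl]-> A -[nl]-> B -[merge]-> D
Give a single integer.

step 1: scan C: cost=80, card=80
step 2: join A via nl
    card(P join A) = 80*250/(250) = 80
    cost = 80 + 80*250 = 20080
step 3: join B via nl
    card(P join B) = 80*400/(10) = 3200
    cost = 20080 + 80*400 = 52080
step 4: join D via merge
    card(P join D) = 3200*200/(250) = 2560
    cost = 52080 + 3200*12 + 200*8 + 3200 + 200 = 95480

95480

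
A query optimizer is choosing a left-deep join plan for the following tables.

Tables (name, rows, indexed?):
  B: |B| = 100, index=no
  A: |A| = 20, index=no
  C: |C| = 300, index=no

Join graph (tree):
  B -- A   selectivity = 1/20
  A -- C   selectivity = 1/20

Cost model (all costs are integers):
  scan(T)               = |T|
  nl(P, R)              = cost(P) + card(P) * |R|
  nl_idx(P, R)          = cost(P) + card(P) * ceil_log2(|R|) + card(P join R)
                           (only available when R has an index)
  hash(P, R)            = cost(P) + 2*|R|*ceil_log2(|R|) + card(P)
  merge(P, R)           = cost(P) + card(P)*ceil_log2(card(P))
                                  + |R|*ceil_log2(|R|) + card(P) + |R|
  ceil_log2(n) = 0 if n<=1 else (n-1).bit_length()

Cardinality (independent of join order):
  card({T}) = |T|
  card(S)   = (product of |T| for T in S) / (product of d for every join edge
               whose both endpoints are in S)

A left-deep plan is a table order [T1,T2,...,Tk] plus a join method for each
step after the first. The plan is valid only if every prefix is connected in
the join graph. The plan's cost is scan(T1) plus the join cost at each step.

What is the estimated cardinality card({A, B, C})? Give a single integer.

Tables in S: A(20), B(100), C(300)
Edges inside S: B-A(d=20), A-C(d=20)
numerator = 20 * 100 * 300 = 600000
denominator = 20 * 20 = 400
card(S) = 600000 / 400 = 1500

1500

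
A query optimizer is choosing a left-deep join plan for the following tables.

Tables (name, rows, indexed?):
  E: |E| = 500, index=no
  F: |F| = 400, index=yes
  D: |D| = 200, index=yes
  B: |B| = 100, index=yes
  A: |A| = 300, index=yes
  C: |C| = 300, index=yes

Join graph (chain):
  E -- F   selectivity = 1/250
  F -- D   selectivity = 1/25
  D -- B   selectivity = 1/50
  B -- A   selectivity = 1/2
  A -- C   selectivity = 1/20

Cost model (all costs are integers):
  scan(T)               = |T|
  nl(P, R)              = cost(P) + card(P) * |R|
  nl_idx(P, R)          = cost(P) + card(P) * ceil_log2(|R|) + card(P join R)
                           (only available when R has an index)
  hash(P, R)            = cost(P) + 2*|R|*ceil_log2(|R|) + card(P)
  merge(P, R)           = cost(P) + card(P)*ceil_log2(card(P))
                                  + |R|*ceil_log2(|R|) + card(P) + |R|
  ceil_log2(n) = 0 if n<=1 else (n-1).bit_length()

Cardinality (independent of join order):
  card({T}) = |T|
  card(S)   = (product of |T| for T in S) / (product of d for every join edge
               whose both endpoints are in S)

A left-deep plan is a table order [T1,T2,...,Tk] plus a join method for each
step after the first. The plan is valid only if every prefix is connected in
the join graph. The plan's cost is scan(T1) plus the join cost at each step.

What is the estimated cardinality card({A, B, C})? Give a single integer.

225000

Tables in S: A(300), B(100), C(300)
Edges inside S: B-A(d=2), A-C(d=20)
numerator = 300 * 100 * 300 = 9000000
denominator = 2 * 20 = 40
card(S) = 9000000 / 40 = 225000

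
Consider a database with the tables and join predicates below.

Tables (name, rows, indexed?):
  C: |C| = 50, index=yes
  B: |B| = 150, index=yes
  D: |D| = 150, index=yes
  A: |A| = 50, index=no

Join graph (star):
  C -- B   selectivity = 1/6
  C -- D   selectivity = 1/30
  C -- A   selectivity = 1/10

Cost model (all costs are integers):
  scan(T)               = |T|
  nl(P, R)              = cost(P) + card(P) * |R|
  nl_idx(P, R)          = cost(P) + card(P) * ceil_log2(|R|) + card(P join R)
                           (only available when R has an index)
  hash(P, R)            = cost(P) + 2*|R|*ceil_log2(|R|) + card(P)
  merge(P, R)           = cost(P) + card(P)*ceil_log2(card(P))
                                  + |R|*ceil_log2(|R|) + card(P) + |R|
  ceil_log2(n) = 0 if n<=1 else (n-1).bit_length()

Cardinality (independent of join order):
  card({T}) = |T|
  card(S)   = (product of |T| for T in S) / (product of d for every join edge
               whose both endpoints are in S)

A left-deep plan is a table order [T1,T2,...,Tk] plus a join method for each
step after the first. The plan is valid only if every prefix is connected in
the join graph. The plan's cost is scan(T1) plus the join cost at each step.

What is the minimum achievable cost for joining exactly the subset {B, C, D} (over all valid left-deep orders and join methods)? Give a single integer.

3350

Selinger DP over subsets of {B,C,D}:
  {C}: scan cost=50, card=50
  {B}: scan cost=150, card=150
  {D}: scan cost=150, card=150
  {BC}: card=1250; try (C,hash)→900, (B,nl_idx)→1700, (B,merge)→1750, (C,merge)→1850, (C,nl_idx)→2300, (B,hash)→2500 …(+2); best=900 via (C,hash)
  {CD}: card=250; try (D,nl_idx)→700, (C,hash)→900, (C,nl_idx)→1300, (D,merge)→1750, (C,merge)→1850, (D,hash)→2500 …(+2); best=700 via (D,nl_idx)
  {BCD}: card=6250; try (B,hash)→3350, (B,merge)→4300, (D,hash)→4550, (B,nl_idx)→8950, (D,nl_idx)→17150, (D,merge)→17250 …(+2); best=3350 via (B,hash)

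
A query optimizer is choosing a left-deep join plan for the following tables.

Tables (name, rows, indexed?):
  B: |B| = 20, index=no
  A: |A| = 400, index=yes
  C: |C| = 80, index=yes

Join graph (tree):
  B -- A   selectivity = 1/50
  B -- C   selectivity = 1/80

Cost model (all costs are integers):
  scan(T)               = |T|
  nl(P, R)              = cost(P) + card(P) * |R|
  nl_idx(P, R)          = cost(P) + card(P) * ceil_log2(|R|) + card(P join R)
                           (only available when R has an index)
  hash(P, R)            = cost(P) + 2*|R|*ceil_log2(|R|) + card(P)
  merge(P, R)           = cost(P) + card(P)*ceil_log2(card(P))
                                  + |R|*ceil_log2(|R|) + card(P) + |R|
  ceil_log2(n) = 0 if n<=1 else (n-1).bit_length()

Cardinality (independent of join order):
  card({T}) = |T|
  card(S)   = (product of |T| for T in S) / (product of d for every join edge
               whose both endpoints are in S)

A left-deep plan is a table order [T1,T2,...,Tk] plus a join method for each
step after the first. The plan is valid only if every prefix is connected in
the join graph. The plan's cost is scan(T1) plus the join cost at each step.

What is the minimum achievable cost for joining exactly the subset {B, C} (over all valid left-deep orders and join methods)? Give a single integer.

Selinger DP over subsets of {B,C}:
  {B}: scan cost=20, card=20
  {C}: scan cost=80, card=80
  {BC}: card=20; try (C,nl_idx)→180, (B,hash)→360, (C,merge)→780, (B,merge)→840, (C,hash)→1160, (C,nl)→1620 …(+1); best=180 via (C,nl_idx)

180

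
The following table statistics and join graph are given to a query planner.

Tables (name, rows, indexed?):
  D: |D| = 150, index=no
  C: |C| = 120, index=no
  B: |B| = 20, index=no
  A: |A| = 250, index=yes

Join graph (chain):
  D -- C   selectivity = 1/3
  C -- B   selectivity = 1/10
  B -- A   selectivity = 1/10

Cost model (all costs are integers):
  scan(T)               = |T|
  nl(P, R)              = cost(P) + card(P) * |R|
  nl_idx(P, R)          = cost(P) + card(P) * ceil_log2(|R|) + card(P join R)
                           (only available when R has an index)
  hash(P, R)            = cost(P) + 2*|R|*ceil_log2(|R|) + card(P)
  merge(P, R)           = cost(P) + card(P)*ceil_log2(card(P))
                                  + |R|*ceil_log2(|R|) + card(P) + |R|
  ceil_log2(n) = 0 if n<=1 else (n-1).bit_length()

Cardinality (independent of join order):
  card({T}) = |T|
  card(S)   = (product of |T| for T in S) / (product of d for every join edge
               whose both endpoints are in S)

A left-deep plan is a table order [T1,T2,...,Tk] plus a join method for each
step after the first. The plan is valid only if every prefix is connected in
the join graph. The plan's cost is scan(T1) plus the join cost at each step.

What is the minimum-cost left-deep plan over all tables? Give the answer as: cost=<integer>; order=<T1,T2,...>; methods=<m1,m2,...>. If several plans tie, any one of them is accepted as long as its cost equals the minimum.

Selinger DP (subsets sized 1..n):
  {D}: scan cost=150, card=150
  {C}: scan cost=120, card=120
  {B}: scan cost=20, card=20
  {A}: scan cost=250, card=250
  {CD}: card=6000; try (C,hash)→1980, (D,merge)→2430, (C,merge)→2460, (D,hash)→2640, (D,nl)→18120, (C,nl)→18150; best=1980 via (C,hash)
  {BC}: card=240; try (B,hash)→440, (C,merge)→1100, (B,merge)→1200, (C,hash)→1720, (C,nl)→2420, (B,nl)→2520; best=440 via (B,hash)
  {AB}: card=500; try (A,nl_idx)→680, (B,hash)→700, (A,merge)→2390, (B,merge)→2620, (A,hash)→4040, (A,nl)→5020 …(+1); best=680 via (A,nl_idx)
  {BCD}: card=12000; try (D,hash)→3080, (D,merge)→3950, (B,hash)→8180, (D,nl)→36440, (B,merge)→86100, (B,nl)→121980; best=3080 via (D,hash)
  {ABC}: card=6000; try (C,hash)→2860, (A,hash)→4680, (A,merge)→4850, (C,merge)→6640, (A,nl_idx)→8360, (A,nl)→60440 …(+1); best=2860 via (C,hash)
  {ABCD}: card=300000; try (D,hash)→11260, (A,hash)→19080, (D,merge)→88210, (A,merge)→185330, (A,nl_idx)→399080, (D,nl)→902860 …(+1); best=11260 via (D,hash)

cost=11260; order=B,A,C,D; methods=nl_idx,hash,hash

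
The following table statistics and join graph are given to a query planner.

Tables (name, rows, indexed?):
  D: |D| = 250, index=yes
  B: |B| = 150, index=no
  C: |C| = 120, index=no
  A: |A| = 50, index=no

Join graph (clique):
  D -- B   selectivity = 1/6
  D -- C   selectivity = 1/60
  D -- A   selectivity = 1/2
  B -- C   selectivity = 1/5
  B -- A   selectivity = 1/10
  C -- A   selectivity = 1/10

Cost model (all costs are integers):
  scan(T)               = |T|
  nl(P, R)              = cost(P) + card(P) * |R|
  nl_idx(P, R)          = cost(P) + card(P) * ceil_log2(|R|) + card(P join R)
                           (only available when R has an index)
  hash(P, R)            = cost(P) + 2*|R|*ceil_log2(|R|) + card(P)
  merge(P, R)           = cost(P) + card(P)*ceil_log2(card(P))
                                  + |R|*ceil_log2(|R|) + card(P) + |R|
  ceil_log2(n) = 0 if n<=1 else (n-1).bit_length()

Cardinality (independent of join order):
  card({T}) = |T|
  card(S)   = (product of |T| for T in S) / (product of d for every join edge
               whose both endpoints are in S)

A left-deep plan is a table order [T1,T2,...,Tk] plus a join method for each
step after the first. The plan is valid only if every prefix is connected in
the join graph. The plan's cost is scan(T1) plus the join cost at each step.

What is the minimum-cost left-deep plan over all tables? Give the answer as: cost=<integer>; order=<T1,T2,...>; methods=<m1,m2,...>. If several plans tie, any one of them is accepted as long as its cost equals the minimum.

Selinger DP (subsets sized 1..n):
  {D}: scan cost=250, card=250
  {B}: scan cost=150, card=150
  {C}: scan cost=120, card=120
  {A}: scan cost=50, card=50
  {BD}: card=6250; try (B,hash)→2900, (D,merge)→3750, (B,merge)→3850, (D,hash)→4300, (D,nl_idx)→7600, (D,nl)→37650 …(+1); best=2900 via (B,hash)
  {CD}: card=500; try (D,nl_idx)→1580, (C,hash)→2180, (D,merge)→3330, (C,merge)→3460, (D,hash)→4240, (D,nl)→30120 …(+1); best=1580 via (D,nl_idx)
  {AD}: card=6250; try (A,hash)→1100, (D,merge)→2650, (A,merge)→2850, (D,hash)→4100, (D,nl_idx)→6700, (D,nl)→12550 …(+1); best=1100 via (A,hash)
  {BC}: card=3600; try (C,hash)→1980, (B,merge)→2430, (C,merge)→2460, (B,hash)→2640, (B,nl)→18120, (C,nl)→18150; best=1980 via (C,hash)
  {AB}: card=750; try (A,hash)→900, (B,merge)→1750, (A,merge)→1850, (B,hash)→2500, (B,nl)→7550, (A,nl)→7650; best=900 via (A,hash)
  {AC}: card=600; try (A,hash)→840, (C,merge)→1360, (A,merge)→1430, (C,hash)→1780, (C,nl)→6050, (A,nl)→6120; best=840 via (A,hash)
  {BCD}: card=2500; try (B,hash)→4480, (B,merge)→7930, (D,hash)→9580, (C,hash)→10830, (D,nl_idx)→33280, (D,merge)→51030 …(+4); best=4480 via (B,hash)
  {ABD}: card=15625; try (D,hash)→5650, (B,hash)→9750, (A,hash)→9750, (D,merge)→11400, (D,nl_idx)→22525, (B,merge)→89950 …(+4); best=5650 via (D,hash)
  {ACD}: card=1250; try (A,hash)→2680, (D,hash)→5440, (D,nl_idx)→6890, (A,merge)→6930, (C,hash)→9030, (D,merge)→9690 …(+4); best=2680 via (A,hash)
  {ABC}: card=1800; try (C,hash)→3330, (B,hash)→3840, (A,hash)→6180, (B,merge)→8790, (C,merge)→10110, (A,merge)→49130 …(+3); best=3330 via (C,hash)
  {ABCD}: card=625; try (B,hash)→6330, (A,hash)→7580, (D,hash)→9130, (D,nl_idx)→18355, (B,merge)→19030, (C,hash)→22955 …(+7); best=6330 via (B,hash)

cost=6330; order=C,D,A,B; methods=nl_idx,hash,hash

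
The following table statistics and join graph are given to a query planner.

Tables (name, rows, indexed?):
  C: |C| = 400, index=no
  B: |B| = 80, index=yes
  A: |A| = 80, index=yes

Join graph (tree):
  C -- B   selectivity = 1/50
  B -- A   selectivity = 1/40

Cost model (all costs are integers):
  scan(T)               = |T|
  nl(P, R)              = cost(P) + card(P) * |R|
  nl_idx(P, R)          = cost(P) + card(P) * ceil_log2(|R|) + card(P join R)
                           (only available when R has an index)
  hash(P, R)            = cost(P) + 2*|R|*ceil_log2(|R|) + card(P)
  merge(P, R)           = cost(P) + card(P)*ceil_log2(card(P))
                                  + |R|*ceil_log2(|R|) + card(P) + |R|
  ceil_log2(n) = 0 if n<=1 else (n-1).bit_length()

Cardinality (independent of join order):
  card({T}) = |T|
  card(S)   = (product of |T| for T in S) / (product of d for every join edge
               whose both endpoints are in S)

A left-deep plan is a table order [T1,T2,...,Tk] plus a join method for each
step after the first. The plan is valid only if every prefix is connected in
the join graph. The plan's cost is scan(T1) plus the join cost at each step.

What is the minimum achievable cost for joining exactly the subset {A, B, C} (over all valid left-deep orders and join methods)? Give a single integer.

3680

Selinger DP over subsets of {A,B,C}:
  {C}: scan cost=400, card=400
  {B}: scan cost=80, card=80
  {A}: scan cost=80, card=80
  {BC}: card=640; try (B,hash)→1920, (B,nl_idx)→3840, (C,merge)→4720, (B,merge)→5040, (C,hash)→7360, (C,nl)→32080 …(+1); best=1920 via (B,hash)
  {AB}: card=160; try (B,nl_idx)→800, (A,nl_idx)→800, (B,hash)→1280, (A,hash)→1280, (B,merge)→1360, (A,merge)→1360 …(+2); best=800 via (B,nl_idx)
  {ABC}: card=1280; try (A,hash)→3680, (C,merge)→6240, (A,nl_idx)→7680, (C,hash)→8160, (A,merge)→9600, (A,nl)→53120 …(+1); best=3680 via (A,hash)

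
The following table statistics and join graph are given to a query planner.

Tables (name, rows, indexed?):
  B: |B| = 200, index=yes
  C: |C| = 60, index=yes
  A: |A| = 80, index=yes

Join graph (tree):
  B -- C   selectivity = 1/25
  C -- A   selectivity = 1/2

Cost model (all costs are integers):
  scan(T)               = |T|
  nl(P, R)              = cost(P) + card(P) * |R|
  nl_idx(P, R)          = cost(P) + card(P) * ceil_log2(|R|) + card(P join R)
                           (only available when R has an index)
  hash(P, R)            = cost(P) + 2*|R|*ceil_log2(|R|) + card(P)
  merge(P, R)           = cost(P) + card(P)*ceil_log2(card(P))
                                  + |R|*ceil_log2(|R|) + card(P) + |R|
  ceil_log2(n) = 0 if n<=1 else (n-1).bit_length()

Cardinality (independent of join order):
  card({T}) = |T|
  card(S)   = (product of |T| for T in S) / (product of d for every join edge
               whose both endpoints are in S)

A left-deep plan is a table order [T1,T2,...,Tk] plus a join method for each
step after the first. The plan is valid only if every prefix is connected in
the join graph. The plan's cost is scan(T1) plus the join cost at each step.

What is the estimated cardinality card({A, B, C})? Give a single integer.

19200

Tables in S: A(80), B(200), C(60)
Edges inside S: B-C(d=25), C-A(d=2)
numerator = 80 * 200 * 60 = 960000
denominator = 25 * 2 = 50
card(S) = 960000 / 50 = 19200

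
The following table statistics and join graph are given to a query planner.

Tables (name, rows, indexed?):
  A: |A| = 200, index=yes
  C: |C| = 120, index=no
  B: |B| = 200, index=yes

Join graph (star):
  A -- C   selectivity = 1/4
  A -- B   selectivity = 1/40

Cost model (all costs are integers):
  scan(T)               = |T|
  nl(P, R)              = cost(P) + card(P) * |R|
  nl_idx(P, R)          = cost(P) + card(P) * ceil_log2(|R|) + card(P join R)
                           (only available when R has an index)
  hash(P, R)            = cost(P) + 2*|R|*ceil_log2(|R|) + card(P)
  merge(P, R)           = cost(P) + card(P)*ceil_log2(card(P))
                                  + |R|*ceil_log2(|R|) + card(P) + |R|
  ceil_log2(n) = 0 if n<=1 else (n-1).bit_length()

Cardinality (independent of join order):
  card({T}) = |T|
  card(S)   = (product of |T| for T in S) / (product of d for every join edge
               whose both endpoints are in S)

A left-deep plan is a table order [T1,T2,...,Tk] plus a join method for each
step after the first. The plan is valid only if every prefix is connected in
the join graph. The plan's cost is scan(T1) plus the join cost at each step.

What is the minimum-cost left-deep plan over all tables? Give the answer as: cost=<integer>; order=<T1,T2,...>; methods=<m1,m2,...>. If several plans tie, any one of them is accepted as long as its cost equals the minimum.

cost=5480; order=A,B,C; methods=nl_idx,hash

Selinger DP (subsets sized 1..n):
  {A}: scan cost=200, card=200
  {C}: scan cost=120, card=120
  {B}: scan cost=200, card=200
  {AC}: card=6000; try (C,hash)→2080, (A,merge)→2880, (C,merge)→2960, (A,hash)→3440, (A,nl_idx)→7080, (A,nl)→24120 …(+1); best=2080 via (C,hash)
  {AB}: card=1000; try (B,nl_idx)→2800, (A,nl_idx)→2800, (B,hash)→3600, (A,hash)→3600, (B,merge)→3800, (A,merge)→3800 …(+2); best=2800 via (B,nl_idx)
  {ABC}: card=30000; try (C,hash)→5480, (B,hash)→11280, (C,merge)→14760, (B,nl_idx)→80080, (B,merge)→87880, (C,nl)→122800 …(+1); best=5480 via (C,hash)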